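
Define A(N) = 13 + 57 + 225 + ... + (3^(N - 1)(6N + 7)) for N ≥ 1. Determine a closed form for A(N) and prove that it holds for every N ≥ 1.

A(N) = 3^N(3N + 2) - 2

We claim A(N) = 3^N(3N + 2) - 2 for all N ≥ 1.
When N = 1: A(1) = 13, and the closed form gives 13. They agree.
Inductive step: suppose the statement holds for some j ≥ 1, so A(j) = 3^j(3j + 2) - 2.
Then A(j+1) = A(j) + (3^j(6j + 13)) = (3^j(3j + 2) - 2) + (3^j(6j + 13)).
Simplifying, A(j+1) = 9·3^j·j + 15·3^j - 2 = 3^(j+1)(3(j+1) + 2) - 2,
which is the closed form with N = j+1.
By the principle of mathematical induction, the result holds for all N ≥ 1.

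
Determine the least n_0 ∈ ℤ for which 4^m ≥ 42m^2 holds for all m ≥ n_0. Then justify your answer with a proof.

n_0 = 6

At m = 5: 1024 < 1050, so the inequality fails and n_0 ≥ 6. We prove 4^m ≥ 42m^2 for all m ≥ 6.
When m = 6: 4^m = 4096 and 42m^2 = 1512, so 4096 ≥ 1512.
Inductive step: assume the claim holds for m = i, so 4^i ≥ 42i^2.
Then 4^(i + 1) = 4·(4^i) ≥ 4·(42i^2).
Also, for i ≥ 6 we have 4·(42i^2) ≥ 42(i+1)^2, since 4 ≥ (1 + 1/i)^2 for all i ≥ 6.
Combining, 4^(i + 1) ≥ 42(i+1)^2.
Hence, by induction on m, the claim holds for every m ≥ 6.
Hence the smallest such n_0 is 6.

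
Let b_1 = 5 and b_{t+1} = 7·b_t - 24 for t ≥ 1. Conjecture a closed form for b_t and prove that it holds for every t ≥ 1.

Computing the first terms: b_1 = 5, b_2 = 11, b_3 = 53. This suggests b_t = 7^(t - 1) + 4.
Base case (t = 1): the formula gives 5 = 5 = b_1.
Inductive step: suppose the statement holds for some k ≥ 1, so b_k = 7^(k - 1) + 4.
Then b_{k+1} = 7·b_k - 24 = 7·(7^(k - 1) + 4) - 24 = 7^k + 4 = 7^((k+1) - 1) + 4,
which is the claimed formula at t = k+1.
This completes the induction.

b_t = 7^(t - 1) + 4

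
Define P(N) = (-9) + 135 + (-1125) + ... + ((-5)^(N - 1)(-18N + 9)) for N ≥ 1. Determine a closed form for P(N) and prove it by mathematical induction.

P(N) = (-5)^N(3N - 1) + 1

We claim P(N) = (-5)^N(3N - 1) + 1 for all N ≥ 1.
For the base case N = 1: P(1) = -9, and the closed form gives -9. They agree.
Inductive step: assume the claim holds for N = r, so P(r) = (-5)^r(3r - 1) + 1.
Then P(r+1) = P(r) + ((-5)^r(-18r - 9)) = ((-5)^r(3r - 1) + 1) + ((-5)^r(-18r - 9)).
Simplifying, P(r+1) = -15(-5)^r·r - 10(-5)^r + 1 = (-5)^(r+1)(3(r+1) - 1) + 1,
which is the closed form with N = r+1.
This completes the induction.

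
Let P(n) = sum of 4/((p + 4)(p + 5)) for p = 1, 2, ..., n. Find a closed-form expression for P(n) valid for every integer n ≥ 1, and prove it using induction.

We claim P(n) = 4n/(5(n + 5)) for all n ≥ 1.
When n = 1: P(1) = 2/15, and the closed form gives 2/15. They agree.
For the inductive step, assume it holds for an arbitrary p ≥ 1, so P(p) = 4p/(5(p + 5)).
Then P(p+1) = P(p) + (4/((p + 5)(p + 6))) = (4p/(5(p + 5))) + (4/((p + 5)(p + 6))).
Simplifying, P(p+1) = 4(p + 1)/(5(p + 6)) = 4(p+1)/(5((p+1) + 5)),
which is the closed form with n = p+1.
By the principle of mathematical induction, the result holds for all n ≥ 1.

P(n) = 4n/(5(n + 5))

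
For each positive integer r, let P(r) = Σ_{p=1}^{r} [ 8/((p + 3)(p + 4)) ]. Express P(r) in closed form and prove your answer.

P(r) = 2r/(r + 4)

We claim P(r) = 2r/(r + 4) for all r ≥ 1.
For the base case r = 1: P(1) = 2/5, and the closed form gives 2/5. They agree.
Inductive step: suppose the statement holds for some p ≥ 1, so P(p) = 2p/(p + 4).
Then P(p+1) = P(p) + (8/((p + 4)(p + 5))) = (2p/(p + 4)) + (8/((p + 4)(p + 5))).
Simplifying, P(p+1) = 2(p + 1)/(p + 5) = 2(p+1)/((p+1) + 4),
which is the closed form with r = p+1.
Hence, by induction on r, the claim holds for every r ≥ 1.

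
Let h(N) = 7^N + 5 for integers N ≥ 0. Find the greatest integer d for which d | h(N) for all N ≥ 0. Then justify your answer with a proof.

d = 6

Computing the first values: h(0) = 6 and h(1) = 12; gcd(6, 12) = 6, so d ≤ 6.
We prove 6 | 7^N + 5 for all N ≥ 0 by induction on N.
When N = 0: h(0) = 6 = 6·(1), so 6 | h(0).
Inductive step: assume the claim holds for N = p, i.e. 6 | h(p). Then
h(p+1) = 7^(p+1) + 5 = 7·(7^p + 5) - 30 = 7·h(p) - 30. The first term is divisible by 6 by the inductive hypothesis, and -30 is divisible by 6. Hence 6 | h(p+1).
This completes the induction.
Therefore the largest such d is 6.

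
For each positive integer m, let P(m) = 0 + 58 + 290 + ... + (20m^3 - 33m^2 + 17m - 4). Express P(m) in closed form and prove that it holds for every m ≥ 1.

P(m) = m(m - 1)(5m^2 + 4m + 1)

We claim P(m) = m(m - 1)(5m^2 + 4m + 1) for all m ≥ 1.
For the base case m = 1: P(1) = 0, and the closed form gives 0. They agree.
Inductive step: assume the claim holds for m = k, so P(k) = k(5k^3 - k^2 - 3k - 1).
Then P(k+1) = P(k) + (k(20k^2 + 27k + 11)) = (k(5k^3 - k^2 - 3k - 1)) + (k(20k^2 + 27k + 11)).
Simplifying, P(k+1) = k(k + 1)(5k^2 + 14k + 10) = (k+1)((k+1) - 1)(5(k+1)^2 + 4(k+1) + 1),
which is the closed form with m = k+1.
This completes the induction.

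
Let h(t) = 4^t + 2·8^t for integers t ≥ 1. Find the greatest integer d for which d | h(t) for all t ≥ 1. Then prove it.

Computing the first values: h(1) = 20 and h(2) = 144; gcd(20, 144) = 4, so d ≤ 4.
We prove 4 | 4^t + 2·8^t for all t ≥ 1 by induction on t.
When t = 1: h(1) = 20 = 4·(5), so 4 | h(1).
Suppose the result is true for t = m, i.e. 4 | h(m). Then
h(m+1) − 8·h(m) = (4^(m+1) + 2·8^(m+1)) − 8·(4^m + 2·8^m) = (1)·4^m·(4 − 8) = (-4)·4^m. Since 4 | h(m) by the inductive hypothesis, 4 | 8·h(m); and 4 | -4 since -4 = 4·-1. Therefore 4 | h(m+1).
By the principle of mathematical induction, the result holds for all t ≥ 1.
Therefore the largest such d is 4.

d = 4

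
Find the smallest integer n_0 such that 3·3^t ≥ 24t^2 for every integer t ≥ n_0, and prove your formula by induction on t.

n_0 = 5

At t = 4: 243 < 384, so the inequality fails and n_0 ≥ 5. We prove 3·3^t ≥ 24t^2 for all t ≥ 5.
For the base case t = 5: 3·3^t = 729 and 24t^2 = 600, so 729 ≥ 600.
Inductive step: assume the claim holds for t = j, so 3·3^j ≥ 24j^2.
Then 3·3^(j + 1) = 3·(3·3^j) ≥ 3·(24j^2).
Also, for j ≥ 5 we have 3·(24j^2) ≥ 24(j+1)^2, since 3 ≥ (1 + 1/j)^2 for all j ≥ 5.
Combining, 3·3^(j + 1) ≥ 24(j+1)^2.
By induction, the statement is established for all t ≥ 5.
Hence the smallest such n_0 is 5.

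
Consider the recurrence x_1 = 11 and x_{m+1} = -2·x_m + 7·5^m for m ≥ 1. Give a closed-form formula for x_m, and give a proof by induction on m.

Computing the first terms: x_1 = 11, x_2 = 13, x_3 = 149. This suggests x_m = -3(-2)^m + 5^m.
When m = 1: the formula gives 11 = 11 = x_1.
Inductive step: assume the claim holds for m = r, so x_r = -3(-2)^r + 5^r.
Then x_{r+1} = -2·x_r + 7·5^r = -2·(-3(-2)^r + 5^r) + 7·5^r = -3(-2)^(r + 1) + 5^(r + 1),
which is the claimed formula at m = r+1.
By induction, the statement is established for all m ≥ 1.

x_m = -3(-2)^m + 5^m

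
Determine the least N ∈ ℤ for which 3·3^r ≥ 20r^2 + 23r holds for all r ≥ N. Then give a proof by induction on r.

At r = 4: 243 < 412, so the inequality fails and N ≥ 5. We prove 3·3^r ≥ 20r^2 + 23r for all r ≥ 5.
Base step (r = 5): 3·3^r = 729 and 20r^2 + 23r = 615, so 729 ≥ 615.
Inductive step: suppose the statement holds for some m ≥ 5, so 3·3^m ≥ 20m^2 + 23m.
Then 3·3^(m + 1) = 3·(3·3^m) ≥ 3·(20m^2 + 23m).
Also, for m ≥ 5 we have 3·(20m^2 + 23m) ≥ 20(m+1)^2 + 23(m+1), since 3·(20m^2 + 23m) − (20(m+1)^2 + 23(m+1)) = 40m^2 + 6m - 43, which is nonnegative for all m ≥ 5.
Combining, 3·3^(m + 1) ≥ 20(m+1)^2 + 23(m+1).
By the principle of mathematical induction, the result holds for all r ≥ 5.
Hence the smallest such N is 5.

N = 5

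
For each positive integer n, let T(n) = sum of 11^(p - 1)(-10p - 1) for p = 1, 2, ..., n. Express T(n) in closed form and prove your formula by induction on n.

We claim T(n) = -11^n·n for all n ≥ 1.
Base case (n = 1): T(1) = -11, and the closed form gives -11. They agree.
Inductive step: assume the claim holds for n = p, so T(p) = -11^p·p.
Then T(p+1) = T(p) + (11^p(-10p - 11)) = (-11^p·p) + (11^p(-10p - 11)).
Simplifying, T(p+1) = 11^(p + 1)(-p - 1) = -11^(p+1)·(p+1),
which is the closed form with n = p+1.
By the principle of mathematical induction, the result holds for all n ≥ 1.

T(n) = -11^n·n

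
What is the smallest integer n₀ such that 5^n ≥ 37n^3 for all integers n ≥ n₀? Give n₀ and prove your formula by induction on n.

At n = 5: 3125 < 4625, so the inequality fails and n₀ ≥ 6. We prove 5^n ≥ 37n^3 for all n ≥ 6.
Base step (n = 6): 5^n = 15625 and 37n^3 = 7992, so 15625 ≥ 7992.
Suppose the result is true for n = k, so 5^k ≥ 37k^3.
Then 5^(k + 1) = 5·(5^k) ≥ 5·(37k^3).
Also, for k ≥ 6 we have 5·(37k^3) ≥ 37(k+1)^3, since 5 ≥ (1 + 1/k)^3 for all k ≥ 6.
Combining, 5^(k + 1) ≥ 37(k+1)^3.
By induction, the statement is established for all n ≥ 6.
Hence the smallest such n₀ is 6.

n₀ = 6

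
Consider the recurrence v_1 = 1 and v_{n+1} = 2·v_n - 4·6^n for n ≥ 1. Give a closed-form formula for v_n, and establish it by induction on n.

Computing the first terms: v_1 = 1, v_2 = -22, v_3 = -188. This suggests v_n = 7·2^(n - 1) - 6^n.
For the base case n = 1: the formula gives 1 = 1 = v_1.
Inductive step: assume the claim holds for n = p, so v_p = 7·2^(p - 1) - 6^p.
Then v_{p+1} = 2·v_p - 4·6^p = 2·(7·2^(p - 1) - 6^p) - 4·6^p = 7·2^p - 6^(p + 1) = 7·2^((p+1) - 1) - 6^(p+1),
which is the claimed formula at n = p+1.
This completes the induction.

v_n = 7·2^(n - 1) - 6^n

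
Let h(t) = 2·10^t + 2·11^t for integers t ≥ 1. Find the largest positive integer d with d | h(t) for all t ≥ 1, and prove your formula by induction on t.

Computing the first values: h(1) = 42 and h(2) = 442; gcd(42, 442) = 2, so d ≤ 2.
We prove 2 | 2·10^t + 2·11^t for all t ≥ 1 by induction on t.
For the base case t = 1: h(1) = 42 = 2·(21), so 2 | h(1).
Inductive step: suppose the statement holds for some r ≥ 1, i.e. 2 | h(r). Then
h(r+1) − 11·h(r) = (2·10^(r+1) + 2·11^(r+1)) − 11·(2·10^r + 2·11^r) = (2)·10^r·(10 − 11) = (-2)·10^r. Since 2 | h(r) by the inductive hypothesis, 2 | 11·h(r); and 2 | -2 since -2 = 2·-1. Therefore 2 | h(r+1).
Hence, by induction on t, the claim holds for every t ≥ 1.
Therefore the largest such d is 2.

d = 2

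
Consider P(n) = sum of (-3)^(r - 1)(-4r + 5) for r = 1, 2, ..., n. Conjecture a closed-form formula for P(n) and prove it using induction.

We claim P(n) = (-3)^n(n - 1) + 1 for all n ≥ 1.
Base step (n = 1): P(1) = 1, and the closed form gives 1. They agree.
Suppose the result is true for n = r, so P(r) = (-3)^r(r - 1) + 1.
Then P(r+1) = P(r) + ((-3)^r(-4r + 1)) = ((-3)^r(r - 1) + 1) + ((-3)^r(-4r + 1)).
Simplifying, P(r+1) = (-3)^(r + 1)r + 1 = (-3)^(r+1)((r+1) - 1) + 1,
which is the closed form with n = r+1.
This completes the induction.

P(n) = (-3)^n(n - 1) + 1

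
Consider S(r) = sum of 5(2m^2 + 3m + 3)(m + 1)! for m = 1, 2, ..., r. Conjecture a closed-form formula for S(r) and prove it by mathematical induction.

S(r) = (10r + 5)(r + 2)! - 10

We claim S(r) = (10r + 5)(r + 2)! - 10 for all r ≥ 1.
When r = 1: S(1) = 80, and the closed form gives 80. They agree.
For the inductive step, assume it holds for an arbitrary m ≥ 1, so S(m) = (10m + 5)(m + 2)! - 10.
Then S(m+1) = S(m) + (5(2m^2 + 7m + 8)(m + 2)!) = ((10m + 5)(m + 2)! - 10) + (5(2m^2 + 7m + 8)(m + 2)!).
Simplifying, S(m+1) = (10(m+1) + 5)((m+1) + 2)! - 10,
which is the closed form with r = m+1.
Hence, by induction on r, the claim holds for every r ≥ 1.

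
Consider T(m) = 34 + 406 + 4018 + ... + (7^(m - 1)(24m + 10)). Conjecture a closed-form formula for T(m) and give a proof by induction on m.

We claim T(m) = 7^m(4m + 1) - 1 for all m ≥ 1.
Base step (m = 1): T(1) = 34, and the closed form gives 34. They agree.
Inductive step: assume the claim holds for m = j, so T(j) = 7^j(4j + 1) - 1.
Then T(j+1) = T(j) + (7^j(24j + 34)) = (7^j(4j + 1) - 1) + (7^j(24j + 34)).
Simplifying, T(j+1) = 28·7^j·j + 35·7^j - 1 = 7^(j+1)(4(j+1) + 1) - 1,
which is the closed form with m = j+1.
By the principle of mathematical induction, the result holds for all m ≥ 1.

T(m) = 7^m(4m + 1) - 1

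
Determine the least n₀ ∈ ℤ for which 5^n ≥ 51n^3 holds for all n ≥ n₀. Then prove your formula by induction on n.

At n = 5: 3125 < 6375, so the inequality fails and n₀ ≥ 6. We prove 5^n ≥ 51n^3 for all n ≥ 6.
Base step (n = 6): 5^n = 15625 and 51n^3 = 11016, so 15625 ≥ 11016.
Inductive step: assume the claim holds for n = p, so 5^p ≥ 51p^3.
Then 5^(p + 1) = 5·(5^p) ≥ 5·(51p^3).
Also, for p ≥ 6 we have 5·(51p^3) ≥ 51(p+1)^3, since 5 ≥ (1 + 1/p)^3 for all p ≥ 6.
Combining, 5^(p + 1) ≥ 51(p+1)^3.
Hence, by induction on n, the claim holds for every n ≥ 6.
Hence the smallest such n₀ is 6.

n₀ = 6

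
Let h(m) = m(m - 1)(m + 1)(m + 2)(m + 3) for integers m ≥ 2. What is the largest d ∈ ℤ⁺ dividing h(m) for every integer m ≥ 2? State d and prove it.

Computing the first values: h(2) = 120 and h(3) = 720; gcd(120, 720) = 120, so d ≤ 120.
We prove 120 | m(m - 1)(m + 1)(m + 2)(m + 3) for all m ≥ 2 by induction on m.
For the base case m = 2: h(2) = 120 = 120·(1), so 120 | h(2).
Inductive step: suppose the statement holds for some r ≥ 2, i.e. 120 | h(r). Then
h(r+1) − h(r) = r·(r+1)·(r+2)·(r+3)·(r+4) − (r-1)·r·(r+1)·(r+2)·(r+3) = r·(r+1)·(r+2)·(r+3)·[(r+4) − (r-1)] = 5·r·(r+1)·(r+2)·(r+3). The product of 4 consecutive integers is divisible by (4)! = 24, so h(r+1) − h(r) is divisible by 5·24 = 120. By the inductive hypothesis 120 | h(r), hence 120 | h(r+1).
Hence, by induction on m, the claim holds for every m ≥ 2.
Therefore the largest such d is 120.

d = 120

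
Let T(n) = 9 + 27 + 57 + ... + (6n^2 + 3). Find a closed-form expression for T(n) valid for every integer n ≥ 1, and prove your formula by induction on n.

We claim T(n) = n(2n^2 + 3n + 4) for all n ≥ 1.
Base step (n = 1): T(1) = 9, and the closed form gives 9. They agree.
Suppose the result is true for n = p, so T(p) = p(2p^2 + 3p + 4).
Then T(p+1) = T(p) + (6(p + 1)^2 + 3) = (p(2p^2 + 3p + 4)) + (6(p + 1)^2 + 3).
Simplifying, T(p+1) = (p + 1)(2p^2 + 7p + 9) = (p+1)(2(p+1)^2 + 3(p+1) + 4),
which is the closed form with n = p+1.
This completes the induction.

T(n) = n(2n^2 + 3n + 4)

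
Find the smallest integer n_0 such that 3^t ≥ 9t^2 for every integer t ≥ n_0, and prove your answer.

At t = 4: 81 < 144, so the inequality fails and n_0 ≥ 5. We prove 3^t ≥ 9t^2 for all t ≥ 5.
Base case (t = 5): 3^t = 243 and 9t^2 = 225, so 243 ≥ 225.
For the inductive step, assume it holds for an arbitrary m ≥ 5, so 3^m ≥ 9m^2.
Then 3^(m + 1) = 3·(3^m) ≥ 3·(9m^2).
Also, for m ≥ 5 we have 3·(9m^2) ≥ 9(m+1)^2, since 3 ≥ (1 + 1/m)^2 for all m ≥ 5.
Combining, 3^(m + 1) ≥ 9(m+1)^2.
Hence, by induction on t, the claim holds for every t ≥ 5.
Hence the smallest such n_0 is 5.

n_0 = 5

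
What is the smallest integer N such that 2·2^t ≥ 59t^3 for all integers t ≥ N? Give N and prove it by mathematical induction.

N = 18

At t = 17: 262144 < 289867, so the inequality fails and N ≥ 18. We prove 2·2^t ≥ 59t^3 for all t ≥ 18.
When t = 18: 2·2^t = 524288 and 59t^3 = 344088, so 524288 ≥ 344088.
Suppose the result is true for t = j, so 2·2^j ≥ 59j^3.
Then 2·2^(j + 1) = 2·(2·2^j) ≥ 2·(59j^3).
Also, for j ≥ 18 we have 2·(59j^3) ≥ 59(j+1)^3, since 2 ≥ (1 + 1/j)^3 for all j ≥ 18.
Combining, 2·2^(j + 1) ≥ 59(j+1)^3.
This completes the induction.
Hence the smallest such N is 18.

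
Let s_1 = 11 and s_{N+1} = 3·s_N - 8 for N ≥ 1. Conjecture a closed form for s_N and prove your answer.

Computing the first terms: s_1 = 11, s_2 = 25, s_3 = 67. This suggests s_N = 7·3^(N - 1) + 4.
Base case (N = 1): the formula gives 11 = 11 = s_1.
Inductive step: assume the claim holds for N = k, so s_k = 7·3^(k - 1) + 4.
Then s_{k+1} = 3·s_k - 8 = 3·(7·3^(k - 1) + 4) - 8 = 7·3^k + 4 = 7·3^((k+1) - 1) + 4,
which is the claimed formula at N = k+1.
This completes the induction.

s_N = 7·3^(N - 1) + 4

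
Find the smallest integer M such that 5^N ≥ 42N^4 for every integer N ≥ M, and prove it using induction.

M = 8

At N = 7: 78125 < 100842, so the inequality fails and M ≥ 8. We prove 5^N ≥ 42N^4 for all N ≥ 8.
Base case (N = 8): 5^N = 390625 and 42N^4 = 172032, so 390625 ≥ 172032.
For the inductive step, assume it holds for an arbitrary m ≥ 8, so 5^m ≥ 42m^4.
Then 5^(m + 1) = 5·(5^m) ≥ 5·(42m^4).
Also, for m ≥ 8 we have 5·(42m^4) ≥ 42(m+1)^4, since 5 ≥ (1 + 1/m)^4 for all m ≥ 8.
Combining, 5^(m + 1) ≥ 42(m+1)^4.
This completes the induction.
Hence the smallest such M is 8.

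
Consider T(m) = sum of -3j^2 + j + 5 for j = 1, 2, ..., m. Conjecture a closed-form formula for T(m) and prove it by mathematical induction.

T(m) = -m(m^2 + m - 5)

We claim T(m) = -m(m^2 + m - 5) for all m ≥ 1.
For the base case m = 1: T(1) = 3, and the closed form gives 3. They agree.
Inductive step: assume the claim holds for m = j, so T(j) = j(-j^2 - j + 5).
Then T(j+1) = T(j) + (j - 3(j + 1)^2 + 6) = (j(-j^2 - j + 5)) + (j - 3(j + 1)^2 + 6).
Simplifying, T(j+1) = -(j + 1)(j^2 + 3j - 3) = -(j+1)((j+1)^2 + (j+1) - 5),
which is the closed form with m = j+1.
This completes the induction.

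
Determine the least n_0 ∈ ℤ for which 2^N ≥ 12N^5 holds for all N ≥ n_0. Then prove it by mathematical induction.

At N = 27: 134217728 < 172186884, so the inequality fails and n_0 ≥ 28. We prove 2^N ≥ 12N^5 for all N ≥ 28.
Base step (N = 28): 2^N = 268435456 and 12N^5 = 206524416, so 268435456 ≥ 206524416.
Suppose the result is true for N = i, so 2^i ≥ 12i^5.
Then 2^(i + 1) = 2·(2^i) ≥ 2·(12i^5).
Also, for i ≥ 28 we have 2·(12i^5) ≥ 12(i+1)^5, since 2 ≥ (1 + 1/i)^5 for all i ≥ 28.
Combining, 2^(i + 1) ≥ 12(i+1)^5.
This completes the induction.
Hence the smallest such n_0 is 28.

n_0 = 28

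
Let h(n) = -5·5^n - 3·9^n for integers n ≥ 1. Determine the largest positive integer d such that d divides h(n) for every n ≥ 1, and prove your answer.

d = 4

Computing the first values: h(1) = -52 and h(2) = -368; gcd(-52, -368) = 4, so d ≤ 4.
We prove 4 | -5·5^n - 3·9^n for all n ≥ 1 by induction on n.
Base step (n = 1): h(1) = -52 = 4·(-13), so 4 | h(1).
For the inductive step, assume it holds for an arbitrary k ≥ 1, i.e. 4 | h(k). Then
h(k+1) − 9·h(k) = (-5·5^(k+1) - 3·9^(k+1)) − 9·(-5·5^k - 3·9^k) = (-5)·5^k·(5 − 9) = (20)·5^k. Since 4 | h(k) by the inductive hypothesis, 4 | 9·h(k); and 4 | 20 since 20 = 4·5. Therefore 4 | h(k+1).
Hence, by induction on n, the claim holds for every n ≥ 1.
Therefore the largest such d is 4.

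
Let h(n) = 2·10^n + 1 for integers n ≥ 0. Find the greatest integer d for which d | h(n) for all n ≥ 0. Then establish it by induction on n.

Computing the first values: h(0) = 3 and h(1) = 21; gcd(3, 21) = 3, so d ≤ 3.
We prove 3 | 2·10^n + 1 for all n ≥ 0 by induction on n.
For the base case n = 0: h(0) = 3 = 3·(1), so 3 | h(0).
Suppose the result is true for n = k, i.e. 3 | h(k). Then
h(k+1) = 2·10^(k+1) + 1 = 10·(2·10^k + 1) - 9 = 10·h(k) - 9. The first term is divisible by 3 by the inductive hypothesis, and -9 is divisible by 3. Hence 3 | h(k+1).
By the principle of mathematical induction, the result holds for all n ≥ 0.
Therefore the largest such d is 3.

d = 3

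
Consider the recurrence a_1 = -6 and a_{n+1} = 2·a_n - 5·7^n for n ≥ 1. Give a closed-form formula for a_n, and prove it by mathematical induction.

a_n = 2^(n - 1) - 7^n

Computing the first terms: a_1 = -6, a_2 = -47, a_3 = -339. This suggests a_n = 2^(n - 1) - 7^n.
Base case (n = 1): the formula gives -6 = -6 = a_1.
Inductive step: assume the claim holds for n = p, so a_p = 2^(p - 1) - 7^p.
Then a_{p+1} = 2·a_p - 5·7^p = 2·(2^(p - 1) - 7^p) - 5·7^p = 2^p - 7^(p + 1) = 2^((p+1) - 1) - 7^(p+1),
which is the claimed formula at n = p+1.
By the principle of mathematical induction, the result holds for all n ≥ 1.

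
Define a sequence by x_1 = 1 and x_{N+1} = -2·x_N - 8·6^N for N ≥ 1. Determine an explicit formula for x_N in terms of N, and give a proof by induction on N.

x_N = 7(-2)^(N - 1) - 6^N

Computing the first terms: x_1 = 1, x_2 = -50, x_3 = -188. This suggests x_N = 7(-2)^(N - 1) - 6^N.
When N = 1: the formula gives 1 = 1 = x_1.
Suppose the result is true for N = m, so x_m = 7(-2)^(m - 1) - 6^m.
Then x_{m+1} = -2·x_m - 8·6^m = -2·(7(-2)^(m - 1) - 6^m) - 8·6^m = 7(-2)^m - 6^(m + 1) = 7(-2)^((m+1) - 1) - 6^(m+1),
which is the claimed formula at N = m+1.
By the principle of mathematical induction, the result holds for all N ≥ 1.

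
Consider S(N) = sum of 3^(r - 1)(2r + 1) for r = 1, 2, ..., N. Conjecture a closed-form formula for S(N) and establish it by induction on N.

S(N) = 3^N·N

We claim S(N) = 3^N·N for all N ≥ 1.
For the base case N = 1: S(1) = 3, and the closed form gives 3. They agree.
Inductive step: assume the claim holds for N = r, so S(r) = 3^r·r.
Then S(r+1) = S(r) + (3^r(2r + 3)) = (3^r·r) + (3^r(2r + 3)).
Simplifying, S(r+1) = 3^(r + 1)(r + 1) = 3^(r+1)·(r+1),
which is the closed form with N = r+1.
By the principle of mathematical induction, the result holds for all N ≥ 1.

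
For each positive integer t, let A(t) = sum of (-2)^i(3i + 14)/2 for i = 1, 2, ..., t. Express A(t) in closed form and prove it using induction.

We claim A(t) = (-2)^t(t + 5) - 5 for all t ≥ 1.
Base case (t = 1): A(1) = -17, and the closed form gives -17. They agree.
Inductive step: suppose the statement holds for some i ≥ 1, so A(i) = (-2)^i(i + 5) - 5.
Then A(i+1) = A(i) + ((-2)^i(-3i - 17)) = ((-2)^i(i + 5) - 5) + ((-2)^i(-3i - 17)).
Simplifying, A(i+1) = -2(-2)^i·i - 12(-2)^i - 5 = (-2)^(i+1)((i+1) + 5) - 5,
which is the closed form with t = i+1.
This completes the induction.

A(t) = (-2)^t(t + 5) - 5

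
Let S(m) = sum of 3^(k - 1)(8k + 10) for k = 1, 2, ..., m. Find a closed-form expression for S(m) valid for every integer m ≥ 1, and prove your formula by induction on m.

S(m) = 3^m(4m + 3) - 3

We claim S(m) = 3^m(4m + 3) - 3 for all m ≥ 1.
For the base case m = 1: S(1) = 18, and the closed form gives 18. They agree.
For the inductive step, assume it holds for an arbitrary k ≥ 1, so S(k) = 3^k(4k + 3) - 3.
Then S(k+1) = S(k) + (3^k(8k + 18)) = (3^k(4k + 3) - 3) + (3^k(8k + 18)).
Simplifying, S(k+1) = 12·3^k·k + 21·3^k - 3 = 3^(k+1)(4(k+1) + 3) - 3,
which is the closed form with m = k+1.
Hence, by induction on m, the claim holds for every m ≥ 1.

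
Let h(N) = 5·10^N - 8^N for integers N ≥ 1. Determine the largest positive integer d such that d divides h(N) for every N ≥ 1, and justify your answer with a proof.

d = 2

Computing the first values: h(1) = 42 and h(2) = 436; gcd(42, 436) = 2, so d ≤ 2.
We prove 2 | 5·10^N - 8^N for all N ≥ 1 by induction on N.
When N = 1: h(1) = 42 = 2·(21), so 2 | h(1).
For the inductive step, assume it holds for an arbitrary m ≥ 1, i.e. 2 | h(m). Then
h(m+1) − 10·h(m) = (5·10^(m+1) - 8^(m+1)) − 10·(5·10^m - 8^m) = (-1)·8^m·(8 − 10) = (2)·8^m. Since 2 | h(m) by the inductive hypothesis, 2 | 10·h(m); and 2 | 2 since 2 = 2·1. Therefore 2 | h(m+1).
By induction, the statement is established for all N ≥ 1.
Therefore the largest such d is 2.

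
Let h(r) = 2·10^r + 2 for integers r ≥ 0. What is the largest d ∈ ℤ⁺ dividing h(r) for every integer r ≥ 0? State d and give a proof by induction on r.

d = 2

Computing the first values: h(0) = 4 and h(1) = 22; gcd(4, 22) = 2, so d ≤ 2.
We prove 2 | 2·10^r + 2 for all r ≥ 0 by induction on r.
Base case (r = 0): h(0) = 4 = 2·(2), so 2 | h(0).
For the inductive step, assume it holds for an arbitrary i ≥ 0, i.e. 2 | h(i). Then
h(i+1) = 2·10^(i+1) + 2 = 10·(2·10^i + 2) - 18 = 10·h(i) - 18. The first term is divisible by 2 by the inductive hypothesis, and -18 is divisible by 2. Hence 2 | h(i+1).
Hence, by induction on r, the claim holds for every r ≥ 0.
Therefore the largest such d is 2.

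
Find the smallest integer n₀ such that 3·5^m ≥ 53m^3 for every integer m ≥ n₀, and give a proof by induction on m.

n₀ = 5

At m = 4: 1875 < 3392, so the inequality fails and n₀ ≥ 5. We prove 3·5^m ≥ 53m^3 for all m ≥ 5.
Base step (m = 5): 3·5^m = 9375 and 53m^3 = 6625, so 9375 ≥ 6625.
Inductive step: suppose the statement holds for some k ≥ 5, so 3·5^k ≥ 53k^3.
Then 3·5^(k + 1) = 5·(3·5^k) ≥ 5·(53k^3).
Also, for k ≥ 5 we have 5·(53k^3) ≥ 53(k+1)^3, since 5 ≥ (1 + 1/k)^3 for all k ≥ 5.
Combining, 3·5^(k + 1) ≥ 53(k+1)^3.
By the principle of mathematical induction, the result holds for all m ≥ 5.
Hence the smallest such n₀ is 5.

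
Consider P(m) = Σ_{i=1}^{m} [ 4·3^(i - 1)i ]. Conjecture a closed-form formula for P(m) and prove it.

P(m) = 3^m(2m - 1) + 1

We claim P(m) = 3^m(2m - 1) + 1 for all m ≥ 1.
When m = 1: P(1) = 4, and the closed form gives 4. They agree.
For the inductive step, assume it holds for an arbitrary i ≥ 1, so P(i) = 3^i(2i - 1) + 1.
Then P(i+1) = P(i) + (4·3^i(i + 1)) = (3^i(2i - 1) + 1) + (4·3^i(i + 1)).
Simplifying, P(i+1) = 6·3^i·i + 3·3^i + 1 = 3^(i+1)(2(i+1) - 1) + 1,
which is the closed form with m = i+1.
By the principle of mathematical induction, the result holds for all m ≥ 1.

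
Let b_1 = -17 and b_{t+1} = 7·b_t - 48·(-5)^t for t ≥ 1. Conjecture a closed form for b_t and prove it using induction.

Computing the first terms: b_1 = -17, b_2 = 121, b_3 = -353. This suggests b_t = 4(-5)^t + 3·7^(t - 1).
For the base case t = 1: the formula gives -17 = -17 = b_1.
For the inductive step, assume it holds for an arbitrary i ≥ 1, so b_i = 4(-5)^i + 3·7^(i - 1).
Then b_{i+1} = 7·b_i - 48·(-5)^i = 7·(4(-5)^i + 3·7^(i - 1)) - 48·(-5)^i = 4(-5)^(i + 1) + 3·7^i = 4(-5)^(i+1) + 3·7^((i+1) - 1),
which is the claimed formula at t = i+1.
This completes the induction.

b_t = 4(-5)^t + 3·7^(t - 1)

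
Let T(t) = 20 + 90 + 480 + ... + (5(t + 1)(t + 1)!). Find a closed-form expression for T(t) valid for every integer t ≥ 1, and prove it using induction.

We claim T(t) = 5(t + 2)! - 10 for all t ≥ 1.
When t = 1: T(1) = 20, and the closed form gives 20. They agree.
For the inductive step, assume it holds for an arbitrary m ≥ 1, so T(m) = 5(m + 2)! - 10.
Then T(m+1) = T(m) + (5(m + 2)(m + 2)!) = (5(m + 2)! - 10) + (5(m + 2)(m + 2)!).
Simplifying, T(m+1) = 5((m+1) + 2)! - 10,
which is the closed form with t = m+1.
By induction, the statement is established for all t ≥ 1.

T(t) = 5(t + 2)! - 10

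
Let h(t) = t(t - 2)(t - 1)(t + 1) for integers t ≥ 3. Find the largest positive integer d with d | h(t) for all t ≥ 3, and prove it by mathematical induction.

d = 24

Computing the first values: h(3) = 24 and h(4) = 120; gcd(24, 120) = 24, so d ≤ 24.
We prove 24 | t(t - 2)(t - 1)(t + 1) for all t ≥ 3 by induction on t.
Base step (t = 3): h(3) = 24 = 24·(1), so 24 | h(3).
For the inductive step, assume it holds for an arbitrary j ≥ 3, i.e. 24 | h(j). Then
h(j+1) − h(j) = (j-1)·j·(j+1)·(j+2) − (j-2)·(j-1)·j·(j+1) = (j-1)·j·(j+1)·[(j+2) − (j-2)] = 4·(j-1)·j·(j+1). The product of 3 consecutive integers is divisible by (3)! = 6, so h(j+1) − h(j) is divisible by 4·6 = 24. By the inductive hypothesis 24 | h(j), hence 24 | h(j+1).
Hence, by induction on t, the claim holds for every t ≥ 3.
Therefore the largest such d is 24.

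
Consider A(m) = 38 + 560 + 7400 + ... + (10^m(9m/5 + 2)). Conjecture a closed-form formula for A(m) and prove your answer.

We claim A(m) = 2·10^m(m + 1) - 2 for all m ≥ 1.
When m = 1: A(1) = 38, and the closed form gives 38. They agree.
For the inductive step, assume it holds for an arbitrary j ≥ 1, so A(j) = 2·10^j(j + 1) - 2.
Then A(j+1) = A(j) + (10^j(18j + 38)) = (2·10^j(j + 1) - 2) + (10^j(18j + 38)).
Simplifying, A(j+1) = 20·10^j·j + 40·10^j - 2 = 2·10^(j+1)((j+1) + 1) - 2,
which is the closed form with m = j+1.
Hence, by induction on m, the claim holds for every m ≥ 1.

A(m) = 2·10^m(m + 1) - 2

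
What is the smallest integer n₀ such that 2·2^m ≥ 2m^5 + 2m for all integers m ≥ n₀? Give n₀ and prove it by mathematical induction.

At m = 22: 8388608 < 10307308, so the inequality fails and n₀ ≥ 23. We prove 2·2^m ≥ 2m^5 + 2m for all m ≥ 23.
When m = 23: 2·2^m = 16777216 and 2m^5 + 2m = 12872732, so 16777216 ≥ 12872732.
Inductive step: suppose the statement holds for some j ≥ 23, so 2·2^j ≥ 2j^5 + 2j.
Then 2·2^(j + 1) = 2·(2·2^j) ≥ 2·(2j^5 + 2j).
Also, for j ≥ 23 we have 2·(2j^5 + 2j) ≥ 2(j+1)^5 + 2(j+1), since 2·(2j^5 + 2j) − (2(j+1)^5 + 2(j+1)) = 2j^5 - 10j^4 - 20j^3 - 20j^2 - 8j - 4, which is nonnegative for all j ≥ 23.
Combining, 2·2^(j + 1) ≥ 2(j+1)^5 + 2(j+1).
By induction, the statement is established for all m ≥ 23.
Hence the smallest such n₀ is 23.

n₀ = 23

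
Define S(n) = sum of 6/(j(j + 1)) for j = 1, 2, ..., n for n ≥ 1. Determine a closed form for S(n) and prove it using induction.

S(n) = 6n/(n + 1)

We claim S(n) = 6n/(n + 1) for all n ≥ 1.
When n = 1: S(1) = 3, and the closed form gives 3. They agree.
Suppose the result is true for n = j, so S(j) = 6j/(j + 1).
Then S(j+1) = S(j) + (6/((j + 1)(j + 2))) = (6j/(j + 1)) + (6/((j + 1)(j + 2))).
Simplifying, S(j+1) = 6(j + 1)/(j + 2) = 6(j+1)/((j+1) + 1),
which is the closed form with n = j+1.
By induction, the statement is established for all n ≥ 1.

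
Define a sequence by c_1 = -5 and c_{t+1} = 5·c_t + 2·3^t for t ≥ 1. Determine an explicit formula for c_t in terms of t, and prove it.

c_t = -3^t - 2·5^(t - 1)

Computing the first terms: c_1 = -5, c_2 = -19, c_3 = -77. This suggests c_t = -3^t - 2·5^(t - 1).
When t = 1: the formula gives -5 = -5 = c_1.
Suppose the result is true for t = r, so c_r = -3^r - 2·5^(r - 1).
Then c_{r+1} = 5·c_r + 2·3^r = 5·(-3^r - 2·5^(r - 1)) + 2·3^r = -3^(r + 1) - 2·5^r = -3^(r+1) - 2·5^((r+1) - 1),
which is the claimed formula at t = r+1.
This completes the induction.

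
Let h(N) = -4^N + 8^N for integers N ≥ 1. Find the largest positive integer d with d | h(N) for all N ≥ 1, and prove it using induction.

Computing the first values: h(1) = 4 and h(2) = 48; gcd(4, 48) = 4, so d ≤ 4.
We prove 4 | -4^N + 8^N for all N ≥ 1 by induction on N.
Base case (N = 1): h(1) = 4 = 4·(1), so 4 | h(1).
Suppose the result is true for N = m, i.e. 4 | h(m). Then
8^{m+1} − 4^{m+1} = 8·8^m − 4·4^m = 8·(8^m − 4^m) + (4)·4^m. The first term is divisible by 4 by the inductive hypothesis, and the second term (4)·4^m is divisible by 4 since 4 | 4. Hence 4 | h(m+1).
Hence, by induction on N, the claim holds for every N ≥ 1.
Therefore the largest such d is 4.

d = 4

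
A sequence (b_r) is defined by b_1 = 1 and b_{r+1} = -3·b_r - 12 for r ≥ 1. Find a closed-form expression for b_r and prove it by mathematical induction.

Computing the first terms: b_1 = 1, b_2 = -15, b_3 = 33. This suggests b_r = 4(-3)^(r - 1) - 3.
When r = 1: the formula gives 1 = 1 = b_1.
Inductive step: suppose the statement holds for some i ≥ 1, so b_i = 4(-3)^(i - 1) - 3.
Then b_{i+1} = -3·b_i - 12 = -3·(4(-3)^(i - 1) - 3) - 12 = 4(-3)^i - 3 = 4(-3)^((i+1) - 1) - 3,
which is the claimed formula at r = i+1.
Hence, by induction on r, the claim holds for every r ≥ 1.

b_r = 4(-3)^(r - 1) - 3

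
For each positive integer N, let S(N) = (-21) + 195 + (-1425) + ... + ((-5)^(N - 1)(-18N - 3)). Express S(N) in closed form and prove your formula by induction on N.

We claim S(N) = (-5)^N(3N + 1) - 1 for all N ≥ 1.
Base step (N = 1): S(1) = -21, and the closed form gives -21. They agree.
Inductive step: suppose the statement holds for some j ≥ 1, so S(j) = (-5)^j(3j + 1) - 1.
Then S(j+1) = S(j) + ((-5)^j(-18j - 21)) = ((-5)^j(3j + 1) - 1) + ((-5)^j(-18j - 21)).
Simplifying, S(j+1) = -15(-5)^j·j - 20(-5)^j - 1 = (-5)^(j+1)(3(j+1) + 1) - 1,
which is the closed form with N = j+1.
Hence, by induction on N, the claim holds for every N ≥ 1.

S(N) = (-5)^N(3N + 1) - 1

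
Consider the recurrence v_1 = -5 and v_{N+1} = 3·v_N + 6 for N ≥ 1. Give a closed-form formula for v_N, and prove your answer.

v_N = -2·3^(N - 1) - 3

Computing the first terms: v_1 = -5, v_2 = -9, v_3 = -21. This suggests v_N = -2·3^(N - 1) - 3.
Base step (N = 1): the formula gives -5 = -5 = v_1.
Inductive step: assume the claim holds for N = k, so v_k = -2·3^(k - 1) - 3.
Then v_{k+1} = 3·v_k + 6 = 3·(-2·3^(k - 1) - 3) + 6 = -2·3^k - 3 = -2·3^((k+1) - 1) - 3,
which is the claimed formula at N = k+1.
This completes the induction.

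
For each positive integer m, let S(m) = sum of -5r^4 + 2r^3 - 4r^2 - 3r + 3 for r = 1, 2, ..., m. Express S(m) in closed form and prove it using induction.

We claim S(m) = -m(m^4 + 2m^3 + 2m^2 + 3m - 1) for all m ≥ 1.
When m = 1: S(1) = -7, and the closed form gives -7. They agree.
Suppose the result is true for m = r, so S(r) = r(-r^4 - 2r^3 - 2r^2 - 3r + 1).
Then S(r+1) = S(r) + (-5r^4 - 18r^3 - 28r^2 - 25r - 7) = (r(-r^4 - 2r^3 - 2r^2 - 3r + 1)) + (-5r^4 - 18r^3 - 28r^2 - 25r - 7).
Simplifying, S(r+1) = -(r + 1)(r^4 + 6r^3 + 14r^2 + 17r + 7) = -(r+1)((r+1)^4 + 2(r+1)^3 + 2(r+1)^2 + 3(r+1) - 1),
which is the closed form with m = r+1.
Hence, by induction on m, the claim holds for every m ≥ 1.

S(m) = -m(m^4 + 2m^3 + 2m^2 + 3m - 1)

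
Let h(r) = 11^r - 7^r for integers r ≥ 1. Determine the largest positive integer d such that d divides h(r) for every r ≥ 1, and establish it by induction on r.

Computing the first values: h(1) = 4 and h(2) = 72; gcd(4, 72) = 4, so d ≤ 4.
We prove 4 | 11^r - 7^r for all r ≥ 1 by induction on r.
Base step (r = 1): h(1) = 4 = 4·(1), so 4 | h(1).
For the inductive step, assume it holds for an arbitrary p ≥ 1, i.e. 4 | h(p). Then
11^{p+1} − 7^{p+1} = 11·11^p − 7·7^p = 11·(11^p − 7^p) + (4)·7^p. The first term is divisible by 4 by the inductive hypothesis, and the second term (4)·7^p is divisible by 4 since 4 | 4. Hence 4 | h(p+1).
By induction, the statement is established for all r ≥ 1.
Therefore the largest such d is 4.

d = 4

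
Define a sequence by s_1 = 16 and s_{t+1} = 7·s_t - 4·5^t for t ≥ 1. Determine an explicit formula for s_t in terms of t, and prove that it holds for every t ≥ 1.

s_t = 2·5^t + 6·7^(t - 1)

Computing the first terms: s_1 = 16, s_2 = 92, s_3 = 544. This suggests s_t = 2·5^t + 6·7^(t - 1).
When t = 1: the formula gives 16 = 16 = s_1.
Inductive step: assume the claim holds for t = i, so s_i = 2·5^i + 6·7^(i - 1).
Then s_{i+1} = 7·s_i - 4·5^i = 7·(2·5^i + 6·7^(i - 1)) - 4·5^i = 2·5^(i + 1) + 6·7^i = 2·5^(i+1) + 6·7^((i+1) - 1),
which is the claimed formula at t = i+1.
This completes the induction.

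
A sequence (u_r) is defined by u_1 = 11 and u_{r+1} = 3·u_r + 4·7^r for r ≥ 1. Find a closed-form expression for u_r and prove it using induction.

Computing the first terms: u_1 = 11, u_2 = 61, u_3 = 379. This suggests u_r = 4·3^(r - 1) + 7^r.
Base case (r = 1): the formula gives 11 = 11 = u_1.
Suppose the result is true for r = i, so u_i = 4·3^(i - 1) + 7^i.
Then u_{i+1} = 3·u_i + 4·7^i = 3·(4·3^(i - 1) + 7^i) + 4·7^i = 4·3^i + 7^(i + 1) = 4·3^((i+1) - 1) + 7^(i+1),
which is the claimed formula at r = i+1.
By the principle of mathematical induction, the result holds for all r ≥ 1.

u_r = 4·3^(r - 1) + 7^r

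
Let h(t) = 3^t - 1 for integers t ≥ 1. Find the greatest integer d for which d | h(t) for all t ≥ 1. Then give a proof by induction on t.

d = 2

Computing the first values: h(1) = 2 and h(2) = 8; gcd(2, 8) = 2, so d ≤ 2.
We prove 2 | 3^t - 1 for all t ≥ 1 by induction on t.
Base step (t = 1): h(1) = 2 = 2·(1), so 2 | h(1).
Inductive step: suppose the statement holds for some k ≥ 1, i.e. 2 | h(k). Then
3^{k+1} − 1^{k+1} = 3·3^k − 1·1^k = 3·(3^k − 1^k) + (2)·1^k. The first term is divisible by 2 by the inductive hypothesis, and the second term (2)·1^k is divisible by 2 since 2 | 2. Hence 2 | h(k+1).
Hence, by induction on t, the claim holds for every t ≥ 1.
Therefore the largest such d is 2.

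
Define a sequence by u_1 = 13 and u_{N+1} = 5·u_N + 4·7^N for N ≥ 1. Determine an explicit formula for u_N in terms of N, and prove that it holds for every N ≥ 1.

u_N = -5^(N - 1) + 2·7^N

Computing the first terms: u_1 = 13, u_2 = 93, u_3 = 661. This suggests u_N = -5^(N - 1) + 2·7^N.
When N = 1: the formula gives 13 = 13 = u_1.
Inductive step: suppose the statement holds for some j ≥ 1, so u_j = -5^(j - 1) + 2·7^j.
Then u_{j+1} = 5·u_j + 4·7^j = 5·(-5^(j - 1) + 2·7^j) + 4·7^j = -5^j + 2·7^(j + 1) = -5^((j+1) - 1) + 2·7^(j+1),
which is the claimed formula at N = j+1.
Hence, by induction on N, the claim holds for every N ≥ 1.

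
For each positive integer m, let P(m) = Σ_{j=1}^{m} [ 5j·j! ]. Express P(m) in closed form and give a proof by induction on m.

P(m) = 5(m + 1)! - 5

We claim P(m) = 5(m + 1)! - 5 for all m ≥ 1.
Base case (m = 1): P(1) = 5, and the closed form gives 5. They agree.
Suppose the result is true for m = j, so P(j) = 5(j + 1)! - 5.
Then P(j+1) = P(j) + (5(j + 1)(j + 1)!) = (5(j + 1)! - 5) + (5(j + 1)(j + 1)!).
Simplifying, P(j+1) = 5((j+1) + 1)! - 5,
which is the closed form with m = j+1.
This completes the induction.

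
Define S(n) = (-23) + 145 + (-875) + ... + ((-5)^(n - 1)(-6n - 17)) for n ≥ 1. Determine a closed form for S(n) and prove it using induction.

We claim S(n) = (-5)^n(n + 3) - 3 for all n ≥ 1.
For the base case n = 1: S(1) = -23, and the closed form gives -23. They agree.
Inductive step: suppose the statement holds for some i ≥ 1, so S(i) = (-5)^i(i + 3) - 3.
Then S(i+1) = S(i) + ((-5)^i(-6i - 23)) = ((-5)^i(i + 3) - 3) + ((-5)^i(-6i - 23)).
Simplifying, S(i+1) = -5(-5)^i·i - 20(-5)^i - 3 = (-5)^(i+1)((i+1) + 3) - 3,
which is the closed form with n = i+1.
By induction, the statement is established for all n ≥ 1.

S(n) = (-5)^n(n + 3) - 3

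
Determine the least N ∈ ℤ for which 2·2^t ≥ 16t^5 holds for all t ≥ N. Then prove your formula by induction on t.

At t = 26: 134217728 < 190102016, so the inequality fails and N ≥ 27. We prove 2·2^t ≥ 16t^5 for all t ≥ 27.
For the base case t = 27: 2·2^t = 268435456 and 16t^5 = 229582512, so 268435456 ≥ 229582512.
For the inductive step, assume it holds for an arbitrary i ≥ 27, so 2·2^i ≥ 16i^5.
Then 2·2^(i + 1) = 2·(2·2^i) ≥ 2·(16i^5).
Also, for i ≥ 27 we have 2·(16i^5) ≥ 16(i+1)^5, since 2 ≥ (1 + 1/i)^5 for all i ≥ 27.
Combining, 2·2^(i + 1) ≥ 16(i+1)^5.
By the principle of mathematical induction, the result holds for all t ≥ 27.
Hence the smallest such N is 27.

N = 27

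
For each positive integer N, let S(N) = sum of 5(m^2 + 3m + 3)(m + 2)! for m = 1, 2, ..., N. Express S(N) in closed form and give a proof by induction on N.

We claim S(N) = (5N + 5)(N + 3)! - 30 for all N ≥ 1.
Base step (N = 1): S(1) = 210, and the closed form gives 210. They agree.
Inductive step: assume the claim holds for N = m, so S(m) = (5m + 5)(m + 3)! - 30.
Then S(m+1) = S(m) + (5(m^2 + 5m + 7)(m + 3)!) = ((5m + 5)(m + 3)! - 30) + (5(m^2 + 5m + 7)(m + 3)!).
Simplifying, S(m+1) = (5(m+1) + 5)((m+1) + 3)! - 30,
which is the closed form with N = m+1.
Hence, by induction on N, the claim holds for every N ≥ 1.

S(N) = (5N + 5)(N + 3)! - 30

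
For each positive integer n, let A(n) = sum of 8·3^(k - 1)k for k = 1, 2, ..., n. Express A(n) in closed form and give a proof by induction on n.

A(n) = 2·3^n(2n - 1) + 2

We claim A(n) = 2·3^n(2n - 1) + 2 for all n ≥ 1.
Base step (n = 1): A(1) = 8, and the closed form gives 8. They agree.
For the inductive step, assume it holds for an arbitrary k ≥ 1, so A(k) = 2·3^k(2k - 1) + 2.
Then A(k+1) = A(k) + (8·3^k(k + 1)) = (2·3^k(2k - 1) + 2) + (8·3^k(k + 1)).
Simplifying, A(k+1) = 12·3^k·k + 6·3^k + 2 = 2·3^(k+1)(2(k+1) - 1) + 2,
which is the closed form with n = k+1.
This completes the induction.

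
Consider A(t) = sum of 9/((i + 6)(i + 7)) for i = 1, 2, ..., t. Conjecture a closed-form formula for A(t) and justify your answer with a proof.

A(t) = 9t/(7(t + 7))

We claim A(t) = 9t/(7(t + 7)) for all t ≥ 1.
Base step (t = 1): A(1) = 9/56, and the closed form gives 9/56. They agree.
Inductive step: suppose the statement holds for some i ≥ 1, so A(i) = 9i/(7(i + 7)).
Then A(i+1) = A(i) + (9/((i + 7)(i + 8))) = (9i/(7(i + 7))) + (9/((i + 7)(i + 8))).
Simplifying, A(i+1) = 9(i + 1)/(7(i + 8)) = 9(i+1)/(7((i+1) + 7)),
which is the closed form with t = i+1.
By the principle of mathematical induction, the result holds for all t ≥ 1.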